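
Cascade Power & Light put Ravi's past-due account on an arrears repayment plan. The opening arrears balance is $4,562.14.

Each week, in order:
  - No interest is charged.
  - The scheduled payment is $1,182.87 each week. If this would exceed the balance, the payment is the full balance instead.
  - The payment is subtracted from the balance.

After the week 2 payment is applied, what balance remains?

Week 1: opening $4,562.14; payment $1,182.87; balance $3,379.27
Week 2: opening $3,379.27; payment $1,182.87; balance $2,196.40

$2,196.40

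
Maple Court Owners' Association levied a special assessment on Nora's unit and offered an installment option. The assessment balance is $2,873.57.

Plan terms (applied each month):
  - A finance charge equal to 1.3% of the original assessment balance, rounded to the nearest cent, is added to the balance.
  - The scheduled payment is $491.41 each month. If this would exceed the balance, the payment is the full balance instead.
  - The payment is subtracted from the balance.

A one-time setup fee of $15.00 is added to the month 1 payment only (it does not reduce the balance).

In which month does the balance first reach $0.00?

Month 1: $2,873.57 +$37.36 interest = $2,910.93; pay $491.41 (+ $15.00 fee) → $2,419.52
Month 2: $2,419.52 +$37.36 interest = $2,456.88; pay $491.41 → $1,965.47
Month 3: $1,965.47 +$37.36 interest = $2,002.83; pay $491.41 → $1,511.42
Month 4: $1,511.42 +$37.36 interest = $1,548.78; pay $491.41 → $1,057.37
Month 5: $1,057.37 +$37.36 interest = $1,094.73; pay $491.41 → $603.32
Month 6: $603.32 +$37.36 interest = $640.68; pay $491.41 → $149.27
Month 7: $149.27 +$37.36 interest = $186.63; pay $186.63 → $0.00
Balance reaches $0.00 in month 7.

7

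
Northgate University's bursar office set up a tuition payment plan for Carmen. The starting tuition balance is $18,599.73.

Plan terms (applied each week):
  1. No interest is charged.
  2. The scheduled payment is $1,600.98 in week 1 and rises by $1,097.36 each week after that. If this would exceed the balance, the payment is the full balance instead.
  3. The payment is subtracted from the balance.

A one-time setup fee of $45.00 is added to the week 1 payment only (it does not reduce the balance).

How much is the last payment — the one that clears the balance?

$5,611.65

Week 1: opening $18,599.73; payment $1,600.98 (+ $45.00 fee); balance $16,998.75
Week 2: opening $16,998.75; payment $2,698.34; balance $14,300.41
Week 3: opening $14,300.41; payment $3,795.70; balance $10,504.71
Week 4: opening $10,504.71; payment $4,893.06; balance $5,611.65
Week 5: opening $5,611.65; payment $5,611.65; balance $0.00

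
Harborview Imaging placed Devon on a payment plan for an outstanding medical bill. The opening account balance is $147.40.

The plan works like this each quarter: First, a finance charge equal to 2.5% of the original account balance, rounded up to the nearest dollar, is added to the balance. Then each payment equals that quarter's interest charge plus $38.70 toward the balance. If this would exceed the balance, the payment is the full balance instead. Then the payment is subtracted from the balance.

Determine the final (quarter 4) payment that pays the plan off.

$35.30

# | Opening | Interest | Payment | End bal
1 | $147.40 | $4.00 | $42.70 | $108.70
2 | $108.70 | $4.00 | $42.70 | $70.00
3 | $70.00 | $4.00 | $42.70 | $31.30
4 | $31.30 | $4.00 | $35.30 | $0.00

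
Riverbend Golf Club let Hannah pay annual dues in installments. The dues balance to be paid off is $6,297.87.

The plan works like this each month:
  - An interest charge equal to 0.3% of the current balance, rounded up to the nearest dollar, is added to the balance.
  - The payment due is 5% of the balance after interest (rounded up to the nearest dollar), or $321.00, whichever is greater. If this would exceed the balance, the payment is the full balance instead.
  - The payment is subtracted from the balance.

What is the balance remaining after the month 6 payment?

Month 1: opening $6,297.87; interest $19.00 → $6,316.87; payment $321.00; balance $5,995.87
Month 2: opening $5,995.87; interest $18.00 → $6,013.87; payment $321.00; balance $5,692.87
Month 3: opening $5,692.87; interest $18.00 → $5,710.87; payment $321.00; balance $5,389.87
Month 4: opening $5,389.87; interest $17.00 → $5,406.87; payment $321.00; balance $5,085.87
Month 5: opening $5,085.87; interest $16.00 → $5,101.87; payment $321.00; balance $4,780.87
Month 6: opening $4,780.87; interest $15.00 → $4,795.87; payment $321.00; balance $4,474.87

$4,474.87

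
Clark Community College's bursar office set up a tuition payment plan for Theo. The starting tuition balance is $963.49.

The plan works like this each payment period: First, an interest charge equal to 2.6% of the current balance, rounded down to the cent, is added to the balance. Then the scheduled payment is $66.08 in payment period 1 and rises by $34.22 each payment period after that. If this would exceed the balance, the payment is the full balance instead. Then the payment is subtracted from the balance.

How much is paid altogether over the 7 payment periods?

# | Opening | Interest | Payment | End bal
1 | $963.49 | $25.05 | $66.08 | $922.46
2 | $922.46 | $23.98 | $100.30 | $846.14
3 | $846.14 | $21.99 | $134.52 | $733.61
4 | $733.61 | $19.07 | $168.74 | $583.94
5 | $583.94 | $15.18 | $202.96 | $396.16
6 | $396.16 | $10.30 | $237.18 | $169.28
7 | $169.28 | $4.40 | $173.68 | $0.00
Total paid: $1,083.46

$1,083.46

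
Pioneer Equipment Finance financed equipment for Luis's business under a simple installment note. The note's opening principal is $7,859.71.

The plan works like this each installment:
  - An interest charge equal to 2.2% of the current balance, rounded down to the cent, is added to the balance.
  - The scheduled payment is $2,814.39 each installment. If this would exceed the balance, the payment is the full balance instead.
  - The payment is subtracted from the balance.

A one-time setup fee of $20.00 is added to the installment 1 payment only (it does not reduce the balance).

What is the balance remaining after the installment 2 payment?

Installment 1: $7,859.71 +$172.91 interest = $8,032.62; pay $2,814.39 (+ $20.00 fee) → $5,218.23
Installment 2: $5,218.23 +$114.80 interest = $5,333.03; pay $2,814.39 → $2,518.64

$2,518.64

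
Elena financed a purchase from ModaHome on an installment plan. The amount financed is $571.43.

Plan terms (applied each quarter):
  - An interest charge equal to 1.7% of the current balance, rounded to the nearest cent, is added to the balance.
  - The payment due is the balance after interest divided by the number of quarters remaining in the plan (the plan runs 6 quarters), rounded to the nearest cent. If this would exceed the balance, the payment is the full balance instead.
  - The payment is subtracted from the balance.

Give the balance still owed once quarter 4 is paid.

# | Opening | Interest | Payment | End bal
1 | $571.43 | $9.71 | $96.86 | $484.28
2 | $484.28 | $8.23 | $98.50 | $394.01
3 | $394.01 | $6.70 | $100.18 | $300.53
4 | $300.53 | $5.11 | $101.88 | $203.76

$203.76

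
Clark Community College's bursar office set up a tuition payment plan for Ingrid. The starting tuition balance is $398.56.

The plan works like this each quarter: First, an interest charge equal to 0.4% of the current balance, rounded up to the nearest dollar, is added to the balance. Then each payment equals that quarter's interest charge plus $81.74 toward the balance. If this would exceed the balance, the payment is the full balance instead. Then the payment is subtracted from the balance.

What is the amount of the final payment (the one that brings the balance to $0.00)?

$72.60

# | Opening | Interest | Payment | End bal
1 | $398.56 | $2.00 | $83.74 | $316.82
2 | $316.82 | $2.00 | $83.74 | $235.08
3 | $235.08 | $1.00 | $82.74 | $153.34
4 | $153.34 | $1.00 | $82.74 | $71.60
5 | $71.60 | $1.00 | $72.60 | $0.00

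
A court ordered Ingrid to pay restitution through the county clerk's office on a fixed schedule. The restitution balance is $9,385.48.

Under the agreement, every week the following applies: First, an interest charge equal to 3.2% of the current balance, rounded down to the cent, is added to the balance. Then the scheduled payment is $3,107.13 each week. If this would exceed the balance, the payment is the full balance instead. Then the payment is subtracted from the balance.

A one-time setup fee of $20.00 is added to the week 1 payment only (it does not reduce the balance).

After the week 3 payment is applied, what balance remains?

$692.75

Week 1: $9,385.48 +$300.33 interest = $9,685.81; pay $3,107.13 (+ $20.00 fee) → $6,578.68
Week 2: $6,578.68 +$210.51 interest = $6,789.19; pay $3,107.13 → $3,682.06
Week 3: $3,682.06 +$117.82 interest = $3,799.88; pay $3,107.13 → $692.75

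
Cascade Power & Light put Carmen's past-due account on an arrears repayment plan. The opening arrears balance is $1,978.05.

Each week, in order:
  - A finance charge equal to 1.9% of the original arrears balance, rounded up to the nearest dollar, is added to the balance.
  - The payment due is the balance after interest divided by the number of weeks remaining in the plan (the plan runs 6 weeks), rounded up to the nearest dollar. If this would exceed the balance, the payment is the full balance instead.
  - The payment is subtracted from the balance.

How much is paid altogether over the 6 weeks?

# | Opening | Interest | Payment | End bal
1 | $1,978.05 | $38.00 | $337.00 | $1,679.05
2 | $1,679.05 | $38.00 | $344.00 | $1,373.05
3 | $1,373.05 | $38.00 | $353.00 | $1,058.05
4 | $1,058.05 | $38.00 | $366.00 | $730.05
5 | $730.05 | $38.00 | $385.00 | $383.05
6 | $383.05 | $38.00 | $421.05 | $0.00
Total paid: $2,206.05

$2,206.05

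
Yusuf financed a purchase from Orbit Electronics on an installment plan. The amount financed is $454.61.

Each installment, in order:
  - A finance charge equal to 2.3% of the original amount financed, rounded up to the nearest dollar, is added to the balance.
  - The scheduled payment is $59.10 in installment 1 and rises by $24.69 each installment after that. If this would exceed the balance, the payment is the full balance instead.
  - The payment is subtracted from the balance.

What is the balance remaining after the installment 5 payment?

Installment 1: opening $454.61; interest $11.00 → $465.61; payment $59.10; balance $406.51
Installment 2: opening $406.51; interest $11.00 → $417.51; payment $83.79; balance $333.72
Installment 3: opening $333.72; interest $11.00 → $344.72; payment $108.48; balance $236.24
Installment 4: opening $236.24; interest $11.00 → $247.24; payment $133.17; balance $114.07
Installment 5: opening $114.07; interest $11.00 → $125.07; payment $125.07; balance $0.00

$0.00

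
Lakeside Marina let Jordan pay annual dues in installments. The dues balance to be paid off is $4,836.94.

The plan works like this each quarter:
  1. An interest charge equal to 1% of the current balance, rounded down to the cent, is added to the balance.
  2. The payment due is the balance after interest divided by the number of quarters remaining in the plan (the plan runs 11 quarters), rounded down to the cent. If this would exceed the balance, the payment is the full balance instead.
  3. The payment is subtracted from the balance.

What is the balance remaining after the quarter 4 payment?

$3,203.04

Quarter 1: opening $4,836.94; interest $48.36 → $4,885.30; payment $444.11; balance $4,441.19
Quarter 2: opening $4,441.19; interest $44.41 → $4,485.60; payment $448.56; balance $4,037.04
Quarter 3: opening $4,037.04; interest $40.37 → $4,077.41; payment $453.04; balance $3,624.37
Quarter 4: opening $3,624.37; interest $36.24 → $3,660.61; payment $457.57; balance $3,203.04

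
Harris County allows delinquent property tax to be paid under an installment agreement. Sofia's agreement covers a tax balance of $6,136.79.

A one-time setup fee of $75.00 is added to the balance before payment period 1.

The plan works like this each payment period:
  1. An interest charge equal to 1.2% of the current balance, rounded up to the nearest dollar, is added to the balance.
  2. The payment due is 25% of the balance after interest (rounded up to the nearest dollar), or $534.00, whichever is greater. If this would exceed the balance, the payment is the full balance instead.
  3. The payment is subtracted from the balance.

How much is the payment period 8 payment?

Payment period 1: opening $6,211.79; interest $75.00 → $6,286.79; payment $1,572.00; balance $4,714.79
Payment period 2: opening $4,714.79; interest $57.00 → $4,771.79; payment $1,193.00; balance $3,578.79
Payment period 3: opening $3,578.79; interest $43.00 → $3,621.79; payment $906.00; balance $2,715.79
Payment period 4: opening $2,715.79; interest $33.00 → $2,748.79; payment $688.00; balance $2,060.79
Payment period 5: opening $2,060.79; interest $25.00 → $2,085.79; payment $534.00; balance $1,551.79
Payment period 6: opening $1,551.79; interest $19.00 → $1,570.79; payment $534.00; balance $1,036.79
Payment period 7: opening $1,036.79; interest $13.00 → $1,049.79; payment $534.00; balance $515.79
Payment period 8: opening $515.79; interest $7.00 → $522.79; payment $522.79; balance $0.00

$522.79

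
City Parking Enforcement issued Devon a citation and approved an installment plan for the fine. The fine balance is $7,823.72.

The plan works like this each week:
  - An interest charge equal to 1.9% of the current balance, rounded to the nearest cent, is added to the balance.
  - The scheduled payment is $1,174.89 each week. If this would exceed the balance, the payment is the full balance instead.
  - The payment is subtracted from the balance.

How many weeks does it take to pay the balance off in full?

Week 1: opening $7,823.72; interest $148.65 → $7,972.37; payment $1,174.89; balance $6,797.48
Week 2: opening $6,797.48; interest $129.15 → $6,926.63; payment $1,174.89; balance $5,751.74
Week 3: opening $5,751.74; interest $109.28 → $5,861.02; payment $1,174.89; balance $4,686.13
Week 4: opening $4,686.13; interest $89.04 → $4,775.17; payment $1,174.89; balance $3,600.28
Week 5: opening $3,600.28; interest $68.41 → $3,668.69; payment $1,174.89; balance $2,493.80
Week 6: opening $2,493.80; interest $47.38 → $2,541.18; payment $1,174.89; balance $1,366.29
Week 7: opening $1,366.29; interest $25.96 → $1,392.25; payment $1,174.89; balance $217.36
Week 8: opening $217.36; interest $4.13 → $221.49; payment $221.49; balance $0.00
Balance reaches $0.00 in week 8.

8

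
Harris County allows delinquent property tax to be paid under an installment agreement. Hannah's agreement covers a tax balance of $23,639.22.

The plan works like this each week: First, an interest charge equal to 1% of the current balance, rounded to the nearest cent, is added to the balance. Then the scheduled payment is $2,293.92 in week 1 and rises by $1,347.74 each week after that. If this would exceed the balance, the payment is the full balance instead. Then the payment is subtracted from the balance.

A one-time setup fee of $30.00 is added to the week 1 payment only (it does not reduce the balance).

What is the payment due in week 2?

Week 1: opening $23,639.22; interest $236.39 → $23,875.61; payment $2,293.92 (+ $30.00 fee); balance $21,581.69
Week 2: opening $21,581.69; interest $215.82 → $21,797.51; payment $3,641.66; balance $18,155.85

$3,641.66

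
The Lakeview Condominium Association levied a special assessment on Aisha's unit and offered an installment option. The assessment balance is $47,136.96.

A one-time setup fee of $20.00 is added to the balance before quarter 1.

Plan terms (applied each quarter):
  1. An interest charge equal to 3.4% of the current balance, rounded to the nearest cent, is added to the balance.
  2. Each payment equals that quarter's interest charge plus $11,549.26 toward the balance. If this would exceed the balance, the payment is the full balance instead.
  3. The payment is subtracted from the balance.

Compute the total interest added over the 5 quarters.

# | Opening | Interest | Payment | End bal
1 | $47,156.96 | $1,603.34 | $13,152.60 | $35,607.70
2 | $35,607.70 | $1,210.66 | $12,759.92 | $24,058.44
3 | $24,058.44 | $817.99 | $12,367.25 | $12,509.18
4 | $12,509.18 | $425.31 | $11,974.57 | $959.92
5 | $959.92 | $32.64 | $992.56 | $0.00
Total interest: $1,603.34 + $1,210.66 + $817.99 + $425.31 + $32.64 = $4,089.94

$4,089.94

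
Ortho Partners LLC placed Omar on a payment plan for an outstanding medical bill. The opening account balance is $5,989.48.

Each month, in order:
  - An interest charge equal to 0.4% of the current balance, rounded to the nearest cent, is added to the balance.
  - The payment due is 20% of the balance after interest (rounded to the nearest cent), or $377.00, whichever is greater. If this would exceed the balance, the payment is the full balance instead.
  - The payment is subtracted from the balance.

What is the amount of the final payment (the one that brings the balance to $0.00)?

Month 1: opening $5,989.48; interest $23.96 → $6,013.44; payment $1,202.69; balance $4,810.75
Month 2: opening $4,810.75; interest $19.24 → $4,829.99; payment $966.00; balance $3,863.99
Month 3: opening $3,863.99; interest $15.46 → $3,879.45; payment $775.89; balance $3,103.56
Month 4: opening $3,103.56; interest $12.41 → $3,115.97; payment $623.19; balance $2,492.78
Month 5: opening $2,492.78; interest $9.97 → $2,502.75; payment $500.55; balance $2,002.20
Month 6: opening $2,002.20; interest $8.01 → $2,010.21; payment $402.04; balance $1,608.17
Month 7: opening $1,608.17; interest $6.43 → $1,614.60; payment $377.00; balance $1,237.60
Month 8: opening $1,237.60; interest $4.95 → $1,242.55; payment $377.00; balance $865.55
Month 9: opening $865.55; interest $3.46 → $869.01; payment $377.00; balance $492.01
Month 10: opening $492.01; interest $1.97 → $493.98; payment $377.00; balance $116.98
Month 11: opening $116.98; interest $0.47 → $117.45; payment $117.45; balance $0.00

$117.45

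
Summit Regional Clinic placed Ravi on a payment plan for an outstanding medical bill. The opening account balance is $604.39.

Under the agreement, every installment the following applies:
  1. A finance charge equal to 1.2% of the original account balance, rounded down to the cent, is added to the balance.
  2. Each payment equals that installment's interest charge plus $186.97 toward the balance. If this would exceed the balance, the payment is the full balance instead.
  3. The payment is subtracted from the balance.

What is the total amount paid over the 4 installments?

Installment 1: $604.39 +$7.25 interest = $611.64; pay $194.22 → $417.42
Installment 2: $417.42 +$7.25 interest = $424.67; pay $194.22 → $230.45
Installment 3: $230.45 +$7.25 interest = $237.70; pay $194.22 → $43.48
Installment 4: $43.48 +$7.25 interest = $50.73; pay $50.73 → $0.00
Total paid: $633.39

$633.39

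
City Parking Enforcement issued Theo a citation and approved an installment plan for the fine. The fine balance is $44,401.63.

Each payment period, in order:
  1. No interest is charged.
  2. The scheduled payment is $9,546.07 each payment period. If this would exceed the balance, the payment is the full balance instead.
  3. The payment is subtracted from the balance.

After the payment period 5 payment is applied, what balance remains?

# | Opening | Payment | End bal
1 | $44,401.63 | $9,546.07 | $34,855.56
2 | $34,855.56 | $9,546.07 | $25,309.49
3 | $25,309.49 | $9,546.07 | $15,763.42
4 | $15,763.42 | $9,546.07 | $6,217.35
5 | $6,217.35 | $6,217.35 | $0.00

$0.00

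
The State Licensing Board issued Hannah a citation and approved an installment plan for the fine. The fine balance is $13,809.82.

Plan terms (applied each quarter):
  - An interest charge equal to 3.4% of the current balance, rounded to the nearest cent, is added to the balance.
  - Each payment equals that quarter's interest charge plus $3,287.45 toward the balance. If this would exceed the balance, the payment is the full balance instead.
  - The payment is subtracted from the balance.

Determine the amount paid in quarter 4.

$3,421.66

Quarter 1: $13,809.82 +$469.53 interest = $14,279.35; pay $3,756.98 → $10,522.37
Quarter 2: $10,522.37 +$357.76 interest = $10,880.13; pay $3,645.21 → $7,234.92
Quarter 3: $7,234.92 +$245.99 interest = $7,480.91; pay $3,533.44 → $3,947.47
Quarter 4: $3,947.47 +$134.21 interest = $4,081.68; pay $3,421.66 → $660.02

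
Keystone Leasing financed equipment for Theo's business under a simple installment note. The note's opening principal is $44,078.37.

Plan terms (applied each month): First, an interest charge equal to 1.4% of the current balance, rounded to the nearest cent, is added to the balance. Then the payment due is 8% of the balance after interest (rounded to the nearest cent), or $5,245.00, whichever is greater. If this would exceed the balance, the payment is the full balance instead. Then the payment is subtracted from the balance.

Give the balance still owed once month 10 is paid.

$0.00

# | Opening | Interest | Payment | End bal
1 | $44,078.37 | $617.10 | $5,245.00 | $39,450.47
2 | $39,450.47 | $552.31 | $5,245.00 | $34,757.78
3 | $34,757.78 | $486.61 | $5,245.00 | $29,999.39
4 | $29,999.39 | $419.99 | $5,245.00 | $25,174.38
5 | $25,174.38 | $352.44 | $5,245.00 | $20,281.82
6 | $20,281.82 | $283.95 | $5,245.00 | $15,320.77
7 | $15,320.77 | $214.49 | $5,245.00 | $10,290.26
8 | $10,290.26 | $144.06 | $5,245.00 | $5,189.32
9 | $5,189.32 | $72.65 | $5,245.00 | $16.97
10 | $16.97 | $0.24 | $17.21 | $0.00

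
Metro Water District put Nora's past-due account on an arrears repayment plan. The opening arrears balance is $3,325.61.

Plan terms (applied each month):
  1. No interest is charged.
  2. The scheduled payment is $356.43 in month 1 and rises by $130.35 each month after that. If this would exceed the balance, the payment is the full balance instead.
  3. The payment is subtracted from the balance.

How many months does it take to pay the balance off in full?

Month 1: $3,325.61 − $356.43 → $2,969.18
Month 2: $2,969.18 − $486.78 → $2,482.40
Month 3: $2,482.40 − $617.13 → $1,865.27
Month 4: $1,865.27 − $747.48 → $1,117.79
Month 5: $1,117.79 − $877.83 → $239.96
Month 6: $239.96 − $239.96 → $0.00
Balance reaches $0.00 in month 6.

6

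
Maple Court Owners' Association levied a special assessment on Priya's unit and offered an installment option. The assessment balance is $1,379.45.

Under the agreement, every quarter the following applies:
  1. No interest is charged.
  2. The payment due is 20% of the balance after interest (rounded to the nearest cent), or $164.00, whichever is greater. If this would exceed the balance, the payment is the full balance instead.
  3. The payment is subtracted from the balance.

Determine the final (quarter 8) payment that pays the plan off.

$50.28

# | Opening | Payment | End bal
1 | $1,379.45 | $275.89 | $1,103.56
2 | $1,103.56 | $220.71 | $882.85
3 | $882.85 | $176.57 | $706.28
4 | $706.28 | $164.00 | $542.28
5 | $542.28 | $164.00 | $378.28
6 | $378.28 | $164.00 | $214.28
7 | $214.28 | $164.00 | $50.28
8 | $50.28 | $50.28 | $0.00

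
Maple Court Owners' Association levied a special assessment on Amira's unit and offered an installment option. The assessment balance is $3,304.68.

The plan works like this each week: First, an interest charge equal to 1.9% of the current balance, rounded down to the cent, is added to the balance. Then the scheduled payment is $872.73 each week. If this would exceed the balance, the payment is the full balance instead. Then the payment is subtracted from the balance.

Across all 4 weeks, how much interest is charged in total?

Week 1: $3,304.68 +$62.78 interest = $3,367.46; pay $872.73 → $2,494.73
Week 2: $2,494.73 +$47.39 interest = $2,542.12; pay $872.73 → $1,669.39
Week 3: $1,669.39 +$31.71 interest = $1,701.10; pay $872.73 → $828.37
Week 4: $828.37 +$15.73 interest = $844.10; pay $844.10 → $0.00
Total interest: $62.78 + $47.39 + $31.71 + $15.73 = $157.61

$157.61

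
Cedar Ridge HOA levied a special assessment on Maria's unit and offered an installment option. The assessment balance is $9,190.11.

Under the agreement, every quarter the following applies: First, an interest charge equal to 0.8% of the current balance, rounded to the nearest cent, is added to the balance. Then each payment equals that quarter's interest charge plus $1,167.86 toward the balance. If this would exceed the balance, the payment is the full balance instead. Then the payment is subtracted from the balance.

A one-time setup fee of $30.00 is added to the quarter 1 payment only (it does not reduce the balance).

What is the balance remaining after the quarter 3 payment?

$5,686.53

Quarter 1: $9,190.11 +$73.52 interest = $9,263.63; pay $1,241.38 (+ $30.00 fee) → $8,022.25
Quarter 2: $8,022.25 +$64.18 interest = $8,086.43; pay $1,232.04 → $6,854.39
Quarter 3: $6,854.39 +$54.84 interest = $6,909.23; pay $1,222.70 → $5,686.53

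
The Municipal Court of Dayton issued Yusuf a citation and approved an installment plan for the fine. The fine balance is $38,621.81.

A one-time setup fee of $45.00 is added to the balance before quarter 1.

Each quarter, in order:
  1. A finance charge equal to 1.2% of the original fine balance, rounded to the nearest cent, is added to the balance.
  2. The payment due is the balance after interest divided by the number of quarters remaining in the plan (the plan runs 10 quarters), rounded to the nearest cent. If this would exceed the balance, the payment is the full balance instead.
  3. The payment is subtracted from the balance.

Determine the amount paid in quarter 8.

$4,528.95

Quarter 1: opening $38,666.81; interest $463.46 → $39,130.27; payment $3,913.03; balance $35,217.24
Quarter 2: opening $35,217.24; interest $463.46 → $35,680.70; payment $3,964.52; balance $31,716.18
Quarter 3: opening $31,716.18; interest $463.46 → $32,179.64; payment $4,022.46; balance $28,157.18
Quarter 4: opening $28,157.18; interest $463.46 → $28,620.64; payment $4,088.66; balance $24,531.98
Quarter 5: opening $24,531.98; interest $463.46 → $24,995.44; payment $4,165.91; balance $20,829.53
Quarter 6: opening $20,829.53; interest $463.46 → $21,292.99; payment $4,258.60; balance $17,034.39
Quarter 7: opening $17,034.39; interest $463.46 → $17,497.85; payment $4,374.46; balance $13,123.39
Quarter 8: opening $13,123.39; interest $463.46 → $13,586.85; payment $4,528.95; balance $9,057.90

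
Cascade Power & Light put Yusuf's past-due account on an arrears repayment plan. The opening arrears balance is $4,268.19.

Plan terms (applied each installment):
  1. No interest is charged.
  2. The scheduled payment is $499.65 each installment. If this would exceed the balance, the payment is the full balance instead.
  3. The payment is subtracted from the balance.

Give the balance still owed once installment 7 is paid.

# | Opening | Payment | End bal
1 | $4,268.19 | $499.65 | $3,768.54
2 | $3,768.54 | $499.65 | $3,268.89
3 | $3,268.89 | $499.65 | $2,769.24
4 | $2,769.24 | $499.65 | $2,269.59
5 | $2,269.59 | $499.65 | $1,769.94
6 | $1,769.94 | $499.65 | $1,270.29
7 | $1,270.29 | $499.65 | $770.64

$770.64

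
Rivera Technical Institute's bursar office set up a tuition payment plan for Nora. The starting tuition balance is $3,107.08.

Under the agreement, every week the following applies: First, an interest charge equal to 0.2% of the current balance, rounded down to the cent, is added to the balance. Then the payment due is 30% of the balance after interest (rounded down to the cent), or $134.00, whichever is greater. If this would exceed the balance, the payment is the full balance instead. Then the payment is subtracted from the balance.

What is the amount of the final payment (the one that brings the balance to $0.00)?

$103.35

Week 1: $3,107.08 +$6.21 interest = $3,113.29; pay $933.98 → $2,179.31
Week 2: $2,179.31 +$4.35 interest = $2,183.66; pay $655.09 → $1,528.57
Week 3: $1,528.57 +$3.05 interest = $1,531.62; pay $459.48 → $1,072.14
Week 4: $1,072.14 +$2.14 interest = $1,074.28; pay $322.28 → $752.00
Week 5: $752.00 +$1.50 interest = $753.50; pay $226.05 → $527.45
Week 6: $527.45 +$1.05 interest = $528.50; pay $158.55 → $369.95
Week 7: $369.95 +$0.73 interest = $370.68; pay $134.00 → $236.68
Week 8: $236.68 +$0.47 interest = $237.15; pay $134.00 → $103.15
Week 9: $103.15 +$0.20 interest = $103.35; pay $103.35 → $0.00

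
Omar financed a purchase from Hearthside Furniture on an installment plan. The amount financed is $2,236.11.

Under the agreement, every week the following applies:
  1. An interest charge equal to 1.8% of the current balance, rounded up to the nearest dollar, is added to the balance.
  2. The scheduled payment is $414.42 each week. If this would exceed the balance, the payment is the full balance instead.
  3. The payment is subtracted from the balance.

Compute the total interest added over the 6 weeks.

Week 1: $2,236.11 +$41.00 interest = $2,277.11; pay $414.42 → $1,862.69
Week 2: $1,862.69 +$34.00 interest = $1,896.69; pay $414.42 → $1,482.27
Week 3: $1,482.27 +$27.00 interest = $1,509.27; pay $414.42 → $1,094.85
Week 4: $1,094.85 +$20.00 interest = $1,114.85; pay $414.42 → $700.43
Week 5: $700.43 +$13.00 interest = $713.43; pay $414.42 → $299.01
Week 6: $299.01 +$6.00 interest = $305.01; pay $305.01 → $0.00
Total interest: $41.00 + $34.00 + $27.00 + $20.00 + $13.00 + $6.00 = $141.00

$141.00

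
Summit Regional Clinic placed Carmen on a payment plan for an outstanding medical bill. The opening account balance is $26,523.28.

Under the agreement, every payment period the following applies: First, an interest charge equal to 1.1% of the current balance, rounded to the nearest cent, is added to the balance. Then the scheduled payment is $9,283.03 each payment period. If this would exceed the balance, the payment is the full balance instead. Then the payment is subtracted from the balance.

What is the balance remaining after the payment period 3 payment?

Payment period 1: $26,523.28 +$291.76 interest = $26,815.04; pay $9,283.03 → $17,532.01
Payment period 2: $17,532.01 +$192.85 interest = $17,724.86; pay $9,283.03 → $8,441.83
Payment period 3: $8,441.83 +$92.86 interest = $8,534.69; pay $8,534.69 → $0.00

$0.00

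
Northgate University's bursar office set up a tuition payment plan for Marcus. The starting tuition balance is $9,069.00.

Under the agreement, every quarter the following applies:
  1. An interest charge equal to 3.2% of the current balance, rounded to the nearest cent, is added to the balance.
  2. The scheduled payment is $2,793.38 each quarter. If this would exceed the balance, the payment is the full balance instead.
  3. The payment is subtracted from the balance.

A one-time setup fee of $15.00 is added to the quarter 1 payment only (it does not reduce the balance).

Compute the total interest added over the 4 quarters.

# | Opening | Interest | Payment | Fee | End bal
1 | $9,069.00 | $290.21 | $2,793.38 | $15.00 | $6,565.83
2 | $6,565.83 | $210.11 | $2,793.38 | — | $3,982.56
3 | $3,982.56 | $127.44 | $2,793.38 | — | $1,316.62
4 | $1,316.62 | $42.13 | $1,358.75 | — | $0.00
Total interest: $290.21 + $210.11 + $127.44 + $42.13 = $669.89

$669.89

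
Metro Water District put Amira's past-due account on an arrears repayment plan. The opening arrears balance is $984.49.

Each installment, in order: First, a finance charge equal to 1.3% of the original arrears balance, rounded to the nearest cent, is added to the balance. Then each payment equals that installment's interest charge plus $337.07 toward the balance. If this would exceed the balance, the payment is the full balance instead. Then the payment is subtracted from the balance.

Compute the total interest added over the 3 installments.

# | Opening | Interest | Payment | End bal
1 | $984.49 | $12.80 | $349.87 | $647.42
2 | $647.42 | $12.80 | $349.87 | $310.35
3 | $310.35 | $12.80 | $323.15 | $0.00
Total interest: $12.80 + $12.80 + $12.80 = $38.40

$38.40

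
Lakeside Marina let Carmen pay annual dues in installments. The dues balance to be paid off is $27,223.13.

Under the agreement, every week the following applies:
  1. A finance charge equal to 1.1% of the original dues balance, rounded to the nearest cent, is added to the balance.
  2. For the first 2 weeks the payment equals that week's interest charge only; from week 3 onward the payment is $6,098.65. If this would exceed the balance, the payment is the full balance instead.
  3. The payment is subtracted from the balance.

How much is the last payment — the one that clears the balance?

Week 1: opening $27,223.13; interest $299.45 → $27,522.58; payment $299.45; balance $27,223.13
Week 2: opening $27,223.13; interest $299.45 → $27,522.58; payment $299.45; balance $27,223.13
Week 3: opening $27,223.13; interest $299.45 → $27,522.58; payment $6,098.65; balance $21,423.93
Week 4: opening $21,423.93; interest $299.45 → $21,723.38; payment $6,098.65; balance $15,624.73
Week 5: opening $15,624.73; interest $299.45 → $15,924.18; payment $6,098.65; balance $9,825.53
Week 6: opening $9,825.53; interest $299.45 → $10,124.98; payment $6,098.65; balance $4,026.33
Week 7: opening $4,026.33; interest $299.45 → $4,325.78; payment $4,325.78; balance $0.00

$4,325.78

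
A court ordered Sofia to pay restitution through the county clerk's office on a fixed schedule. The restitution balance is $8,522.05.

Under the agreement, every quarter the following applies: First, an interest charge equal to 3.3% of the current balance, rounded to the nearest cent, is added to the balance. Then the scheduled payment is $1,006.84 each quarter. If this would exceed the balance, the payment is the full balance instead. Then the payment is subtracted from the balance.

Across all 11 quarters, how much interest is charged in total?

$1,637.12

Quarter 1: $8,522.05 +$281.23 interest = $8,803.28; pay $1,006.84 → $7,796.44
Quarter 2: $7,796.44 +$257.28 interest = $8,053.72; pay $1,006.84 → $7,046.88
Quarter 3: $7,046.88 +$232.55 interest = $7,279.43; pay $1,006.84 → $6,272.59
Quarter 4: $6,272.59 +$207.00 interest = $6,479.59; pay $1,006.84 → $5,472.75
Quarter 5: $5,472.75 +$180.60 interest = $5,653.35; pay $1,006.84 → $4,646.51
Quarter 6: $4,646.51 +$153.33 interest = $4,799.84; pay $1,006.84 → $3,793.00
Quarter 7: $3,793.00 +$125.17 interest = $3,918.17; pay $1,006.84 → $2,911.33
Quarter 8: $2,911.33 +$96.07 interest = $3,007.40; pay $1,006.84 → $2,000.56
Quarter 9: $2,000.56 +$66.02 interest = $2,066.58; pay $1,006.84 → $1,059.74
Quarter 10: $1,059.74 +$34.97 interest = $1,094.71; pay $1,006.84 → $87.87
Quarter 11: $87.87 +$2.90 interest = $90.77; pay $90.77 → $0.00
Total interest: $281.23 + $257.28 + $232.55 + $207.00 + $180.60 + $153.33 + $125.17 + $96.07 + $66.02 + $34.97 + $2.90 = $1,637.12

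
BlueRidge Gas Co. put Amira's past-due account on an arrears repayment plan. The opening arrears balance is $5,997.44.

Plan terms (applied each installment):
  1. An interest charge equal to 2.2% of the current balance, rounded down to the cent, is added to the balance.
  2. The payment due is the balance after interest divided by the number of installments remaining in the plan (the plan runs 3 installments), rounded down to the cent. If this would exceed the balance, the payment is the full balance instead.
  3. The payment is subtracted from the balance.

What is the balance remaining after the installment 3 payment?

Installment 1: $5,997.44 +$131.94 interest = $6,129.38; pay $2,043.12 → $4,086.26
Installment 2: $4,086.26 +$89.89 interest = $4,176.15; pay $2,088.07 → $2,088.08
Installment 3: $2,088.08 +$45.93 interest = $2,134.01; pay $2,134.01 → $0.00

$0.00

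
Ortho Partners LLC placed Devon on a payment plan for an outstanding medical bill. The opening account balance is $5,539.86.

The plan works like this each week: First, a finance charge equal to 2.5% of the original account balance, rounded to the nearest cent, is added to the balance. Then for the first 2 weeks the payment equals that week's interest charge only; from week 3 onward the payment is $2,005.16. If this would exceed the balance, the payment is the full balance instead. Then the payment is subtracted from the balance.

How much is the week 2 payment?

$138.50

Week 1: opening $5,539.86; interest $138.50 → $5,678.36; payment $138.50; balance $5,539.86
Week 2: opening $5,539.86; interest $138.50 → $5,678.36; payment $138.50; balance $5,539.86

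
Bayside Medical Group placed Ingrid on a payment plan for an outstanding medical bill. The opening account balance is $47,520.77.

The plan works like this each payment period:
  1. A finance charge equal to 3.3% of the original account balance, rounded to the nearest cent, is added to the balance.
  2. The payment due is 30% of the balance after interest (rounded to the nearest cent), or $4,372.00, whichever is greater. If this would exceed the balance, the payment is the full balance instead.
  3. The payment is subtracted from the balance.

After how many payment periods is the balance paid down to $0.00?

Payment period 1: opening $47,520.77; interest $1,568.19 → $49,088.96; payment $14,726.69; balance $34,362.27
Payment period 2: opening $34,362.27; interest $1,568.19 → $35,930.46; payment $10,779.14; balance $25,151.32
Payment period 3: opening $25,151.32; interest $1,568.19 → $26,719.51; payment $8,015.85; balance $18,703.66
Payment period 4: opening $18,703.66; interest $1,568.19 → $20,271.85; payment $6,081.56; balance $14,190.29
Payment period 5: opening $14,190.29; interest $1,568.19 → $15,758.48; payment $4,727.54; balance $11,030.94
Payment period 6: opening $11,030.94; interest $1,568.19 → $12,599.13; payment $4,372.00; balance $8,227.13
Payment period 7: opening $8,227.13; interest $1,568.19 → $9,795.32; payment $4,372.00; balance $5,423.32
Payment period 8: opening $5,423.32; interest $1,568.19 → $6,991.51; payment $4,372.00; balance $2,619.51
Payment period 9: opening $2,619.51; interest $1,568.19 → $4,187.70; payment $4,187.70; balance $0.00
Balance reaches $0.00 in payment period 9.

9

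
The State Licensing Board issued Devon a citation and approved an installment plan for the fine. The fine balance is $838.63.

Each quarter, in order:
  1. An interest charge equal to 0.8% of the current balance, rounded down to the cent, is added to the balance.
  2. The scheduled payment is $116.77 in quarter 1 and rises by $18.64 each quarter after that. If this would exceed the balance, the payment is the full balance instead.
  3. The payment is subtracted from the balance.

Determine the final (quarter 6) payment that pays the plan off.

Quarter 1: $838.63 +$6.70 interest = $845.33; pay $116.77 → $728.56
Quarter 2: $728.56 +$5.82 interest = $734.38; pay $135.41 → $598.97
Quarter 3: $598.97 +$4.79 interest = $603.76; pay $154.05 → $449.71
Quarter 4: $449.71 +$3.59 interest = $453.30; pay $172.69 → $280.61
Quarter 5: $280.61 +$2.24 interest = $282.85; pay $191.33 → $91.52
Quarter 6: $91.52 +$0.73 interest = $92.25; pay $92.25 → $0.00

$92.25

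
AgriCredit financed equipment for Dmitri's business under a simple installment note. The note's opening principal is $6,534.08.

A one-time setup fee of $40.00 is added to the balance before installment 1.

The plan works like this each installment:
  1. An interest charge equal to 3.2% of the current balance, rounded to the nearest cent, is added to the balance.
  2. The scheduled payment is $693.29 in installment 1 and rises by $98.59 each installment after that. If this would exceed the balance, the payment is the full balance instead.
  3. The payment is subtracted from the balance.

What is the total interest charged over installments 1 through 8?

# | Opening | Interest | Payment | End bal
1 | $6,574.08 | $210.37 | $693.29 | $6,091.16
2 | $6,091.16 | $194.92 | $791.88 | $5,494.20
3 | $5,494.20 | $175.81 | $890.47 | $4,779.54
4 | $4,779.54 | $152.95 | $989.06 | $3,943.43
5 | $3,943.43 | $126.19 | $1,087.65 | $2,981.97
6 | $2,981.97 | $95.42 | $1,186.24 | $1,891.15
7 | $1,891.15 | $60.52 | $1,284.83 | $666.84
8 | $666.84 | $21.34 | $688.18 | $0.00
Total interest: $210.37 + $194.92 + $175.81 + $152.95 + $126.19 + $95.42 + $60.52 + $21.34 = $1,037.52

$1,037.52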